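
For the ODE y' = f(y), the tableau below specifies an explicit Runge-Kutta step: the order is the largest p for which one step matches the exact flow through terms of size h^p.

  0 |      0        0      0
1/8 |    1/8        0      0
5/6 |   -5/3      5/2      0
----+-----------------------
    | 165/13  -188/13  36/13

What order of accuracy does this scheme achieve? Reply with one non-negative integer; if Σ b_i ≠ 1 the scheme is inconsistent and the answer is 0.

2

b = (165/13, -188/13, 36/13)
c = (0, 1/8, 5/6)
Ac = (0, 0, 5/16)
Σ b_i: 165/13·1 + (-188/13)·1 + 36/13·1 = 1 ✓
b·c: (-188/13)·1/8 + 36/13·5/6 = 1/2 ✓
b·c²: (-188/13)·1/64 + 36/13·25/36 = 353/208 ≠ 1/3 ⇒ order 2.
b·Ac: 36/13·5/16 = 45/52 ≠ 1/6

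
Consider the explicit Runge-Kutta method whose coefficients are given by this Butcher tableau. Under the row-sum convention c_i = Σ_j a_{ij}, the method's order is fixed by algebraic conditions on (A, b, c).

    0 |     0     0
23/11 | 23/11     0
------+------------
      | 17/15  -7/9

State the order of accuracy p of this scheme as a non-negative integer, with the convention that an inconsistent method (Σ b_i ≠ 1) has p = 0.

b = (17/15, -7/9)
c = (0, 23/11)
Σ b_i: 17/15·1 + (-7/9)·1 = 16/45 ≠ 1 ⇒ order 0.

0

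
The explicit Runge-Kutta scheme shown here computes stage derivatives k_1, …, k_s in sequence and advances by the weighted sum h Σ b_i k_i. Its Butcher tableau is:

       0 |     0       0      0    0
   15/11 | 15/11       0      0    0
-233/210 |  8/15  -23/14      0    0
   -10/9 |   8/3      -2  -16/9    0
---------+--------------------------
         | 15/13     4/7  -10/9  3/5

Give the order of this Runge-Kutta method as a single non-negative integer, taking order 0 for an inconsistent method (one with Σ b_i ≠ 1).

0

b = (15/13, 4/7, -10/9, 3/5)
c = (0, 15/11, -233/210, -10/9)
Ac = (0, 0, -345/154, -7846/10395)
Σ b_i: 15/13·1 + 4/7·1 + (-10/9)·1 + 3/5·1 = 4972/4095 ≠ 1 ⇒ order 0.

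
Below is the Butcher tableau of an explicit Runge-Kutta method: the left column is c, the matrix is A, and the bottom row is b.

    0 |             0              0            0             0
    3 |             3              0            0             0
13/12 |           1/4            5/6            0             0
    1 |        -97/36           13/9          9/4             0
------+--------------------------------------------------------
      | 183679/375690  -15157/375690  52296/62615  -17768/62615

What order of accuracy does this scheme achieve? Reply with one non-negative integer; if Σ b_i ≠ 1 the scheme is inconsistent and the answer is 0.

3

b = (183679/375690, -15157/375690, 52296/62615, -17768/62615)
c = (0, 3, 13/12, 1)
Ac = (0, 0, 5/2, 325/48)
Σ b_i: 183679/375690·1 + (-15157/375690)·1 + 52296/62615·1 + (-17768/62615)·1 = 1 ✓
b·c: (-15157/375690)·3 + 52296/62615·13/12 + (-17768/62615)·1 = 1/2 ✓
b·c²: (-15157/375690)·9 + 52296/62615·169/144 + (-17768/62615)·1 = 1/3 ✓
b·Ac: 52296/62615·5/2 + (-17768/62615)·325/48 = 1/6 ✓
b·c³: (-15157/375690)·27 + 52296/62615·2197/1728 + (-17768/62615)·1 = -1402901/4508280 ≠ 1/4 ⇒ order 3.
b·(c∘Ac): 52296/62615·65/24 + (-17768/62615)·325/48 = 25597/75138 ≠ 1/8
b·Ac²: 52296/62615·15/2 + (-17768/62615)·1001/64 = 914539/500920 ≠ 1/12
b·A²c: (-17768/62615)·45/8 = -19989/12523 ≠ 1/24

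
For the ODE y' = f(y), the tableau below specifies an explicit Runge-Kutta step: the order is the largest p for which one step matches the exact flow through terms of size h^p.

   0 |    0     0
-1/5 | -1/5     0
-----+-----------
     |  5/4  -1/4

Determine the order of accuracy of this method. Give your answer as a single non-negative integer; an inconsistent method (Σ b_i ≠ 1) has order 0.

1

b = (5/4, -1/4)
c = (0, -1/5)
Σ b_i: 5/4·1 + (-1/4)·1 = 1 ✓
b·c: (-1/4)·(-1/5) = 1/20 ≠ 1/2 ⇒ order 1.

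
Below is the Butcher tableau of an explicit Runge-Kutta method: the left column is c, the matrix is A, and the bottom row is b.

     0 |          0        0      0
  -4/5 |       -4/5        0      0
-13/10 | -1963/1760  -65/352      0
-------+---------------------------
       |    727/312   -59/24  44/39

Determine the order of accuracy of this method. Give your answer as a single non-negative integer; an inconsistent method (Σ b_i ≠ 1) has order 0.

b = (727/312, -59/24, 44/39)
c = (0, -4/5, -13/10)
Ac = (0, 0, 13/88)
Σ b_i: 727/312·1 + (-59/24)·1 + 44/39·1 = 1 ✓
b·c: (-59/24)·(-4/5) + 44/39·(-13/10) = 1/2 ✓
b·c²: (-59/24)·16/25 + 44/39·169/100 = 1/3 ✓
b·Ac: 44/39·13/88 = 1/6 ✓; 3 stages ⇒ order 3.

3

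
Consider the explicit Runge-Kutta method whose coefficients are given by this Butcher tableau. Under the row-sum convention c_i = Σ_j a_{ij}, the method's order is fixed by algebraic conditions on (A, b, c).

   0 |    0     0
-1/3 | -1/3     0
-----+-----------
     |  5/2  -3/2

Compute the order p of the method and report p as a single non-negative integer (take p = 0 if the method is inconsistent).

2

b = (5/2, -3/2)
c = (0, -1/3)
Σ b_i: 5/2·1 + (-3/2)·1 = 1 ✓
b·c: (-3/2)·(-1/3) = 1/2 ✓; 2 stages ⇒ order 2.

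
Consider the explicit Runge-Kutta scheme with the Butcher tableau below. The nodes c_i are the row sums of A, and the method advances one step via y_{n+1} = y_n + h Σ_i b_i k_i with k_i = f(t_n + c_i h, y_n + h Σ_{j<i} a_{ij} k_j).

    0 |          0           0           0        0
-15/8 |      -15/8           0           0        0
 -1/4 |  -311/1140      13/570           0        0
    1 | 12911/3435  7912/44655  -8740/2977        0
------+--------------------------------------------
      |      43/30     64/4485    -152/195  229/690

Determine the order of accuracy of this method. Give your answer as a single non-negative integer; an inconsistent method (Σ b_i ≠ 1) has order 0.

b = (43/30, 64/4485, -152/195, 229/690)
c = (0, -15/8, -1/4, 1)
Ac = (0, 0, -13/304, 92/229)
Σ b_i: 43/30·1 + 64/4485·1 + (-152/195)·1 + 229/690·1 = 1 ✓
b·c: 64/4485·(-15/8) + (-152/195)·(-1/4) + 229/690·1 = 1/2 ✓
b·c²: 64/4485·225/64 + (-152/195)·1/16 + 229/690·1 = 1/3 ✓
b·Ac: (-152/195)·(-13/304) + 229/690·92/229 = 1/6 ✓
b·c³: 64/4485·(-3375/512) + (-152/195)·(-1/64) + 229/690·1 = 1/4 ✓
b·(c∘Ac): (-152/195)·13/1216 + 229/690·92/229 = 1/8 ✓
b·Ac²: (-152/195)·195/2432 + 229/690·805/1832 = 1/12 ✓
b·A²c: 229/690·115/916 = 1/24 ✓; 4 stages ⇒ order 4.

4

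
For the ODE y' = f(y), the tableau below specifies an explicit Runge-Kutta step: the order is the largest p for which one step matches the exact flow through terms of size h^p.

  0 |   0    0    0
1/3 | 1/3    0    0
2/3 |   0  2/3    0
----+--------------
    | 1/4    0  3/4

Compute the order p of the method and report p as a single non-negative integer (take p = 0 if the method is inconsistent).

b = (1/4, 0, 3/4)
c = (0, 1/3, 2/3)
Ac = (0, 0, 2/9)
Σ b_i: 1/4·1 + 3/4·1 = 1 ✓
b·c: 3/4·2/3 = 1/2 ✓
b·c²: 3/4·4/9 = 1/3 ✓
b·Ac: 3/4·2/9 = 1/6 ✓; 3 stages ⇒ order 3.

3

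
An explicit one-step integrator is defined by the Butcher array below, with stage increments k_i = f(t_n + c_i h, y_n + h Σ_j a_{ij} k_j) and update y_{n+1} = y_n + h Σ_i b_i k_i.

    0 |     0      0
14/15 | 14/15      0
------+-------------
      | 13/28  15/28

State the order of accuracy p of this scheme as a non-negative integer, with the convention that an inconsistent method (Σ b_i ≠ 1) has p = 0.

2

b = (13/28, 15/28)
c = (0, 14/15)
Σ b_i: 13/28·1 + 15/28·1 = 1 ✓
b·c: 15/28·14/15 = 1/2 ✓; 2 stages ⇒ order 2.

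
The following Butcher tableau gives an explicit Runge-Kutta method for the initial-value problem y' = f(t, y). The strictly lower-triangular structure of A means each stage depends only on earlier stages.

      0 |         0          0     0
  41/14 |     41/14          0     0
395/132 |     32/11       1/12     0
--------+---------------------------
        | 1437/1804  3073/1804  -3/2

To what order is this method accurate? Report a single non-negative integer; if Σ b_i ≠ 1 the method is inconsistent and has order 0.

2

b = (1437/1804, 3073/1804, -3/2)
c = (0, 41/14, 395/132)
Ac = (0, 0, 41/168)
Σ b_i: 1437/1804·1 + 3073/1804·1 + (-3/2)·1 = 1 ✓
b·c: 3073/1804·41/14 + (-3/2)·395/132 = 1/2 ✓
b·c²: 3073/1804·1681/196 + (-3/2)·156025/17424 = 95759/81312 ≠ 1/3 ⇒ order 2.
b·Ac: (-3/2)·41/168 = -41/112 ≠ 1/6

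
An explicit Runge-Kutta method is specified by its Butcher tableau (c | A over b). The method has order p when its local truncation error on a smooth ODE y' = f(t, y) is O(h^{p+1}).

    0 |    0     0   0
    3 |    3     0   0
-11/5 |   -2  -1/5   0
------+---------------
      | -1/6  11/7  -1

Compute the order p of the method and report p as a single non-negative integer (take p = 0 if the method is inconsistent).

b = (-1/6, 11/7, -1)
c = (0, 3, -11/5)
Ac = (0, 0, -3/5)
Σ b_i: (-1/6)·1 + 11/7·1 + (-1)·1 = 17/42 ≠ 1 ⇒ order 0.

0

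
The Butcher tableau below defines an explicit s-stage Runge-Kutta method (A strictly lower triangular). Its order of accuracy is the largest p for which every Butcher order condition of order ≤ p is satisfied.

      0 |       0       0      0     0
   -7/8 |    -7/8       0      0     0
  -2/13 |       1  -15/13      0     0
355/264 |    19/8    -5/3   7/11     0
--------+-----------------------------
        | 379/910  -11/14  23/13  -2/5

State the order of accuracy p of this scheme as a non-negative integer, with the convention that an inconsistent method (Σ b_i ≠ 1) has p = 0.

b = (379/910, -11/14, 23/13, -2/5)
c = (0, -7/8, -2/13, 355/264)
Ac = (0, 0, 105/104, 4669/3432)
Σ b_i: 379/910·1 + (-11/14)·1 + 23/13·1 + (-2/5)·1 = 1 ✓
b·c: (-11/14)·(-7/8) + 23/13·(-2/13) + (-2/5)·355/264 = -10937/89232 ≠ 1/2 ⇒ order 1.

1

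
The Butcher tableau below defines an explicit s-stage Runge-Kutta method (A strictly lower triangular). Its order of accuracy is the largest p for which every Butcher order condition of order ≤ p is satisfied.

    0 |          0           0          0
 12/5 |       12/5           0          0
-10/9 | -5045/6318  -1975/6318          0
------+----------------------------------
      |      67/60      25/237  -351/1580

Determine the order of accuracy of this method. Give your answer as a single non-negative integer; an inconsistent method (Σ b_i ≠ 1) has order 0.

b = (67/60, 25/237, -351/1580)
c = (0, 12/5, -10/9)
Ac = (0, 0, -790/1053)
Σ b_i: 67/60·1 + 25/237·1 + (-351/1580)·1 = 1 ✓
b·c: 25/237·12/5 + (-351/1580)·(-10/9) = 1/2 ✓
b·c²: 25/237·144/25 + (-351/1580)·100/81 = 1/3 ✓
b·Ac: (-351/1580)·(-790/1053) = 1/6 ✓; 3 stages ⇒ order 3.

3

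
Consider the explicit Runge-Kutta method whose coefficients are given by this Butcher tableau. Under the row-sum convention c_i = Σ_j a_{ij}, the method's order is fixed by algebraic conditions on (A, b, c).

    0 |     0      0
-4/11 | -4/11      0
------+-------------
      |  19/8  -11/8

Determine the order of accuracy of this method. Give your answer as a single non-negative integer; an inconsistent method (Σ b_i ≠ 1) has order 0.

b = (19/8, -11/8)
c = (0, -4/11)
Σ b_i: 19/8·1 + (-11/8)·1 = 1 ✓
b·c: (-11/8)·(-4/11) = 1/2 ✓; 2 stages ⇒ order 2.

2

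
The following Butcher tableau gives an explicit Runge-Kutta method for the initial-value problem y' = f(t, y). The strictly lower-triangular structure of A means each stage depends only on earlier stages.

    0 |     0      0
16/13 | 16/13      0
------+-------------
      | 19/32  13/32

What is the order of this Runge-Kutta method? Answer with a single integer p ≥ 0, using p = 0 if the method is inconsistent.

2

b = (19/32, 13/32)
c = (0, 16/13)
Σ b_i: 19/32·1 + 13/32·1 = 1 ✓
b·c: 13/32·16/13 = 1/2 ✓; 2 stages ⇒ order 2.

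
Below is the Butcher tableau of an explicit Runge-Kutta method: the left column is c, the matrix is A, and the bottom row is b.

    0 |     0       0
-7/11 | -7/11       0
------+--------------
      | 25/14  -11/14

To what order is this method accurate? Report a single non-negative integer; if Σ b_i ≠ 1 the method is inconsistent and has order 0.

b = (25/14, -11/14)
c = (0, -7/11)
Σ b_i: 25/14·1 + (-11/14)·1 = 1 ✓
b·c: (-11/14)·(-7/11) = 1/2 ✓; 2 stages ⇒ order 2.

2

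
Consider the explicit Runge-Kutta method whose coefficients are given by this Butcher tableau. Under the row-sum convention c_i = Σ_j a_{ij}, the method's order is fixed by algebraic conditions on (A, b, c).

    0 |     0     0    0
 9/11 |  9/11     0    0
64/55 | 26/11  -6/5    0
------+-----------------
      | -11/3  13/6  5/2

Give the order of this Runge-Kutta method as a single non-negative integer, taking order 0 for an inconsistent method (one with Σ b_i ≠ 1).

b = (-11/3, 13/6, 5/2)
c = (0, 9/11, 64/55)
Ac = (0, 0, -54/55)
Σ b_i: (-11/3)·1 + 13/6·1 + 5/2·1 = 1 ✓
b·c: 13/6·9/11 + 5/2·64/55 = 103/22 ≠ 1/2 ⇒ order 1.

1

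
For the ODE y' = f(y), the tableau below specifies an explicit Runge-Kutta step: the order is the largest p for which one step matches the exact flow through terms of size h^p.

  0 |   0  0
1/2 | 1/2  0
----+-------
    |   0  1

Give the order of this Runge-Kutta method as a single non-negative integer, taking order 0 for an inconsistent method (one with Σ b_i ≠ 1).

2

b = (0, 1)
c = (0, 1/2)
Σ b_i: 1·1 = 1 ✓
b·c: 1·1/2 = 1/2 ✓; 2 stages ⇒ order 2.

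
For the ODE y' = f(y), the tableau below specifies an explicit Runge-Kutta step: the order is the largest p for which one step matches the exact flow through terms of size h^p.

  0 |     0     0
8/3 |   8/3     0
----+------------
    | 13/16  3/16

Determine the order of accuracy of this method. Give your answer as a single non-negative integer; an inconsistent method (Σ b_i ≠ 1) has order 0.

b = (13/16, 3/16)
c = (0, 8/3)
Σ b_i: 13/16·1 + 3/16·1 = 1 ✓
b·c: 3/16·8/3 = 1/2 ✓; 2 stages ⇒ order 2.

2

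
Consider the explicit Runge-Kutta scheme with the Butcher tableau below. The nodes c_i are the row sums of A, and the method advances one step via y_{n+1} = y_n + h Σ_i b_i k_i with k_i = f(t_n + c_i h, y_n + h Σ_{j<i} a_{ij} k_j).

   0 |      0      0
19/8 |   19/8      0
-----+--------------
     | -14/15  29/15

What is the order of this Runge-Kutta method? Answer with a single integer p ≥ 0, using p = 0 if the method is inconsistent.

b = (-14/15, 29/15)
c = (0, 19/8)
Σ b_i: (-14/15)·1 + 29/15·1 = 1 ✓
b·c: 29/15·19/8 = 551/120 ≠ 1/2 ⇒ order 1.

1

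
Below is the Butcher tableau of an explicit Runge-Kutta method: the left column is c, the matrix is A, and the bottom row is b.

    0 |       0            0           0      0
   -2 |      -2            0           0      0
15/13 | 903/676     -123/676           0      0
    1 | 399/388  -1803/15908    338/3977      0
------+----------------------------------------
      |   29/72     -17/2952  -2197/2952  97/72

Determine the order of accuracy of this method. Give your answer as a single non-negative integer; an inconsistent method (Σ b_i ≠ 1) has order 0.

b = (29/72, -17/2952, -2197/2952, 97/72)
c = (0, -2, 15/13, 1)
Ac = (0, 0, 123/338, 63/194)
Σ b_i: 29/72·1 + (-17/2952)·1 + (-2197/2952)·1 + 97/72·1 = 1 ✓
b·c: (-17/2952)·(-2) + (-2197/2952)·15/13 + 97/72·1 = 1/2 ✓
b·c²: (-17/2952)·4 + (-2197/2952)·225/169 + 97/72·1 = 1/3 ✓
b·Ac: (-2197/2952)·123/338 + 97/72·63/194 = 1/6 ✓
b·c³: (-17/2952)·(-8) + (-2197/2952)·3375/2197 + 97/72·1 = 1/4 ✓
b·(c∘Ac): (-2197/2952)·1845/4394 + 97/72·63/194 = 1/8 ✓
b·Ac²: (-2197/2952)·(-123/169) + 97/72·(-33/97) = 1/12 ✓
b·A²c: 97/72·3/97 = 1/24 ✓; 4 stages ⇒ order 4.

4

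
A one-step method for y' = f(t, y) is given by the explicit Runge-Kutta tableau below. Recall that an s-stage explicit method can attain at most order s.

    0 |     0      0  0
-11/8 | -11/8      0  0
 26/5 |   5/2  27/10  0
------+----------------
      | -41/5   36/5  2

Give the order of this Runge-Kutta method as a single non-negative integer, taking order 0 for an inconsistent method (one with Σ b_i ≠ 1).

2

b = (-41/5, 36/5, 2)
c = (0, -11/8, 26/5)
Ac = (0, 0, -297/80)
Σ b_i: (-41/5)·1 + 36/5·1 + 2·1 = 1 ✓
b·c: 36/5·(-11/8) + 2·26/5 = 1/2 ✓
b·c²: 36/5·121/64 + 2·676/25 = 27077/400 ≠ 1/3 ⇒ order 2.
b·Ac: 2·(-297/80) = -297/40 ≠ 1/6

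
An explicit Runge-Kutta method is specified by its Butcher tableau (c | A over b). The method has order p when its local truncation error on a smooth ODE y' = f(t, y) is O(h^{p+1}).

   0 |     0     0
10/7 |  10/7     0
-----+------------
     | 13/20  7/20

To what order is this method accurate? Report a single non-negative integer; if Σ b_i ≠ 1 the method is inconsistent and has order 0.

b = (13/20, 7/20)
c = (0, 10/7)
Σ b_i: 13/20·1 + 7/20·1 = 1 ✓
b·c: 7/20·10/7 = 1/2 ✓; 2 stages ⇒ order 2.

2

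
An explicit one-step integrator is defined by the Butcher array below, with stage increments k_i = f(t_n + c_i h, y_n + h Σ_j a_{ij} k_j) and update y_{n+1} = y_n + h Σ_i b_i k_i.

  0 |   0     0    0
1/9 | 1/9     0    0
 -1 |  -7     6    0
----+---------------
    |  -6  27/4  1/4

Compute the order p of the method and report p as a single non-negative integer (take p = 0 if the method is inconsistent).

3

b = (-6, 27/4, 1/4)
c = (0, 1/9, -1)
Ac = (0, 0, 2/3)
Σ b_i: (-6)·1 + 27/4·1 + 1/4·1 = 1 ✓
b·c: 27/4·1/9 + 1/4·(-1) = 1/2 ✓
b·c²: 27/4·1/81 + 1/4·1 = 1/3 ✓
b·Ac: 1/4·2/3 = 1/6 ✓; 3 stages ⇒ order 3.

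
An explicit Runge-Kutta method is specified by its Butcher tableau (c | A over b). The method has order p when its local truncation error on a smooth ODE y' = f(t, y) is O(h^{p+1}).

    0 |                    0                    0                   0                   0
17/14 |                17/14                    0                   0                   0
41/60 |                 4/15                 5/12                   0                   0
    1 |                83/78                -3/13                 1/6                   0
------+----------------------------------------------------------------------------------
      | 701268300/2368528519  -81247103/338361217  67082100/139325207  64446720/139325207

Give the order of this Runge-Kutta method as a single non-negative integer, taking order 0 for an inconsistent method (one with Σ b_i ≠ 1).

3

b = (701268300/2368528519, -81247103/338361217, 67082100/139325207, 64446720/139325207)
c = (0, 17/14, 41/60, 1)
Ac = (0, 0, 85/168, -5449/32760)
Σ b_i: 701268300/2368528519·1 + (-81247103/338361217)·1 + 67082100/139325207·1 + 64446720/139325207·1 = 1 ✓
b·c: (-81247103/338361217)·17/14 + 67082100/139325207·41/60 + 64446720/139325207·1 = 1/2 ✓
b·c²: (-81247103/338361217)·289/196 + 67082100/139325207·1681/3600 + 64446720/139325207·1 = 1/3 ✓
b·Ac: 67082100/139325207·85/168 + 64446720/139325207·(-5449/32760) = 1/6 ✓
b·c³: (-81247103/338361217)·4913/2744 + 67082100/139325207·68921/216000 + 64446720/139325207·1 = 130798973839/702199043280 ≠ 1/4 ⇒ order 3.
b·(c∘Ac): 67082100/139325207·697/2016 + 64446720/139325207·(-5449/32760) = 2095479271/23406634776 ≠ 1/8
b·Ac²: 67082100/139325207·1445/2352 + 64446720/139325207·(-3611003/13759200) = 30617624777/175549760820 ≠ 1/12
b·A²c: 64446720/139325207·85/1008 = 114124400/2925829347 ≠ 1/24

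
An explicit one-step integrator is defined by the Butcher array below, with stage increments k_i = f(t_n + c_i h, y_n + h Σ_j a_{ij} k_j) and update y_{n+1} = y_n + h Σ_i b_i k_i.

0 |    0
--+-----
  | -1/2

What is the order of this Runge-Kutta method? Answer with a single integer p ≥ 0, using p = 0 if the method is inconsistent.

0

b = (-1/2)
c = (0)
Σ b_i: (-1/2)·1 = -1/2 ≠ 1 ⇒ order 0.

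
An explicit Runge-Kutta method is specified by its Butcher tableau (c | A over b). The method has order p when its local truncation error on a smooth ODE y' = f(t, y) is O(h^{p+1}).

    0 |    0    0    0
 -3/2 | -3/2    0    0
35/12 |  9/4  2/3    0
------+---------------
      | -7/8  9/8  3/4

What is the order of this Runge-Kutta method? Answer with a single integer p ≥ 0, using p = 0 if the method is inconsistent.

b = (-7/8, 9/8, 3/4)
c = (0, -3/2, 35/12)
Ac = (0, 0, -1)
Σ b_i: (-7/8)·1 + 9/8·1 + 3/4·1 = 1 ✓
b·c: 9/8·(-3/2) + 3/4·35/12 = 1/2 ✓
b·c²: 9/8·9/4 + 3/4·1225/144 = 1711/192 ≠ 1/3 ⇒ order 2.
b·Ac: 3/4·(-1) = -3/4 ≠ 1/6

2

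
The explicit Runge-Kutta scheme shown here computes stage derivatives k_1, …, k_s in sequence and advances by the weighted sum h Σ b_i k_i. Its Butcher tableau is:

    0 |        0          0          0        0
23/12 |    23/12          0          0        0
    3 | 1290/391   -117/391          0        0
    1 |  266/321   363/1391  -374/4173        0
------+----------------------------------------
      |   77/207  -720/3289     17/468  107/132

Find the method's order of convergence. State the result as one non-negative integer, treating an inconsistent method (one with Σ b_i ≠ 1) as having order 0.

b = (77/207, -720/3289, 17/468, 107/132)
c = (0, 23/12, 3, 1)
Ac = (0, 0, -39/68, 99/428)
Σ b_i: 77/207·1 + (-720/3289)·1 + 17/468·1 + 107/132·1 = 1 ✓
b·c: (-720/3289)·23/12 + 17/468·3 + 107/132·1 = 1/2 ✓
b·c²: (-720/3289)·529/144 + 17/468·9 + 107/132·1 = 1/3 ✓
b·Ac: 17/468·(-39/68) + 107/132·99/428 = 1/6 ✓
b·c³: (-720/3289)·12167/1728 + 17/468·27 + 107/132·1 = 1/4 ✓
b·(c∘Ac): 17/468·(-117/68) + 107/132·99/428 = 1/8 ✓
b·Ac²: 17/468·(-299/272) + 107/132·781/5136 = 1/12 ✓
b·A²c: 107/132·11/214 = 1/24 ✓; 4 stages ⇒ order 4.

4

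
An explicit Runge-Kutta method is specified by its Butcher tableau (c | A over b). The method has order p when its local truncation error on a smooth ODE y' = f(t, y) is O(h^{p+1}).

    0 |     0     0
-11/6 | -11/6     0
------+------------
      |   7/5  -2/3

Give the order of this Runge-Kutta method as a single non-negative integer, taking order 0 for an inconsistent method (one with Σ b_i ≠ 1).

0

b = (7/5, -2/3)
c = (0, -11/6)
Σ b_i: 7/5·1 + (-2/3)·1 = 11/15 ≠ 1 ⇒ order 0.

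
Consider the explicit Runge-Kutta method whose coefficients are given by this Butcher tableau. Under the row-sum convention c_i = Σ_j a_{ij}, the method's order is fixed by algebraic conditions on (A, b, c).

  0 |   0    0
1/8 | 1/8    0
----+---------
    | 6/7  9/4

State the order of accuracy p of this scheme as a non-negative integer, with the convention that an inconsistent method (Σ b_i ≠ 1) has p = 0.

0

b = (6/7, 9/4)
c = (0, 1/8)
Σ b_i: 6/7·1 + 9/4·1 = 87/28 ≠ 1 ⇒ order 0.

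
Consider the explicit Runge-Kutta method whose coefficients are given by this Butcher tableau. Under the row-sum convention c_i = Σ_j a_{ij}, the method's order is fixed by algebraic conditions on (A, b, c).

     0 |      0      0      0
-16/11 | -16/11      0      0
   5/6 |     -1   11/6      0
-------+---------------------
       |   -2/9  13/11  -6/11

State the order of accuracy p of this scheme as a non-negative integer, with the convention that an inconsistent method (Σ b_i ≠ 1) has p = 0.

b = (-2/9, 13/11, -6/11)
c = (0, -16/11, 5/6)
Ac = (0, 0, -8/3)
Σ b_i: (-2/9)·1 + 13/11·1 + (-6/11)·1 = 41/99 ≠ 1 ⇒ order 0.

0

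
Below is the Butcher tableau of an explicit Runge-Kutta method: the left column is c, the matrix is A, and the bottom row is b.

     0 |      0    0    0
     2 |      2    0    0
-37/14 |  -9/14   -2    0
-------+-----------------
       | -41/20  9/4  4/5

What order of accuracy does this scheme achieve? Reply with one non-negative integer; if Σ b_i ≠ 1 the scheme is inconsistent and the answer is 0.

1

b = (-41/20, 9/4, 4/5)
c = (0, 2, -37/14)
Ac = (0, 0, -4)
Σ b_i: (-41/20)·1 + 9/4·1 + 4/5·1 = 1 ✓
b·c: 9/4·2 + 4/5·(-37/14) = 167/70 ≠ 1/2 ⇒ order 1.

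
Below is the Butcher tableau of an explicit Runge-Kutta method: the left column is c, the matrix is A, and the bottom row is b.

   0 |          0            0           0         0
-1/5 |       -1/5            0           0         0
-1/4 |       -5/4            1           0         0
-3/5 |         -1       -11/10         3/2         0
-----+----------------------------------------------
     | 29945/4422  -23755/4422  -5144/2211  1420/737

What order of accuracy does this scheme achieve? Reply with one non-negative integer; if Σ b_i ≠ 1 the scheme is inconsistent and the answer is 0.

3

b = (29945/4422, -23755/4422, -5144/2211, 1420/737)
c = (0, -1/5, -1/4, -3/5)
Ac = (0, 0, -1/5, -31/200)
Σ b_i: 29945/4422·1 + (-23755/4422)·1 + (-5144/2211)·1 + 1420/737·1 = 1 ✓
b·c: (-23755/4422)·(-1/5) + (-5144/2211)·(-1/4) + 1420/737·(-3/5) = 1/2 ✓
b·c²: (-23755/4422)·1/25 + (-5144/2211)·1/16 + 1420/737·9/25 = 1/3 ✓
b·Ac: (-5144/2211)·(-1/5) + 1420/737·(-31/200) = 1/6 ✓
b·c³: (-23755/4422)·(-1/125) + (-5144/2211)·(-1/64) + 1420/737·(-27/125) = -49651/147400 ≠ 1/4 ⇒ order 3.
b·(c∘Ac): (-5144/2211)·1/20 + 1420/737·93/1000 = 6949/110550 ≠ 1/8
b·Ac²: (-5144/2211)·1/25 + 1420/737·199/4000 = 247/88440 ≠ 1/12
b·A²c: 1420/737·(-3/10) = -426/737 ≠ 1/24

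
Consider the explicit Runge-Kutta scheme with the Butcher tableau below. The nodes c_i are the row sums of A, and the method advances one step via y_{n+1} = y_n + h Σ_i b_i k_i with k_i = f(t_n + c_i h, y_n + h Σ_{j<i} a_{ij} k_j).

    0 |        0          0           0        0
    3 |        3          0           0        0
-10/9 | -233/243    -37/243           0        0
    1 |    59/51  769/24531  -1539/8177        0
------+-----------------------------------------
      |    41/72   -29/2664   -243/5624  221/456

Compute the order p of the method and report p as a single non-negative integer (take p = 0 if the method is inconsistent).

4

b = (41/72, -29/2664, -243/5624, 221/456)
c = (0, 3, -10/9, 1)
Ac = (0, 0, -37/81, 67/221)
Σ b_i: 41/72·1 + (-29/2664)·1 + (-243/5624)·1 + 221/456·1 = 1 ✓
b·c: (-29/2664)·3 + (-243/5624)·(-10/9) + 221/456·1 = 1/2 ✓
b·c²: (-29/2664)·9 + (-243/5624)·100/81 + 221/456·1 = 1/3 ✓
b·Ac: (-243/5624)·(-37/81) + 221/456·67/221 = 1/6 ✓
b·c³: (-29/2664)·27 + (-243/5624)·(-1000/729) + 221/456·1 = 1/4 ✓
b·(c∘Ac): (-243/5624)·370/729 + 221/456·67/221 = 1/8 ✓
b·Ac²: (-243/5624)·(-37/27) + 221/456·11/221 = 1/12 ✓
b·A²c: 221/456·19/221 = 1/24 ✓; 4 stages ⇒ order 4.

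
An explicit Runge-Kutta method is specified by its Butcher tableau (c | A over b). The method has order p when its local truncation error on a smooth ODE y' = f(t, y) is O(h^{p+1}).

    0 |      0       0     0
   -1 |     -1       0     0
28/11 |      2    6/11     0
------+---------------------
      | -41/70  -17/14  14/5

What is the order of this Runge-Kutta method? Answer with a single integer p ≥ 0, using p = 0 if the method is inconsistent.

b = (-41/70, -17/14, 14/5)
c = (0, -1, 28/11)
Ac = (0, 0, -6/11)
Σ b_i: (-41/70)·1 + (-17/14)·1 + 14/5·1 = 1 ✓
b·c: (-17/14)·(-1) + 14/5·28/11 = 6423/770 ≠ 1/2 ⇒ order 1.

1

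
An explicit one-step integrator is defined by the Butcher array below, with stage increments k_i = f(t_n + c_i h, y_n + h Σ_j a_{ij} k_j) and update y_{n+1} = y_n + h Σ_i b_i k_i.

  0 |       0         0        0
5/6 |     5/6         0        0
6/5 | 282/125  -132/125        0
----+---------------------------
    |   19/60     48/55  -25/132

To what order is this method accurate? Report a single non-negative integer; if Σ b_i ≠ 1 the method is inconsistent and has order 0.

3

b = (19/60, 48/55, -25/132)
c = (0, 5/6, 6/5)
Ac = (0, 0, -22/25)
Σ b_i: 19/60·1 + 48/55·1 + (-25/132)·1 = 1 ✓
b·c: 48/55·5/6 + (-25/132)·6/5 = 1/2 ✓
b·c²: 48/55·25/36 + (-25/132)·36/25 = 1/3 ✓
b·Ac: (-25/132)·(-22/25) = 1/6 ✓; 3 stages ⇒ order 3.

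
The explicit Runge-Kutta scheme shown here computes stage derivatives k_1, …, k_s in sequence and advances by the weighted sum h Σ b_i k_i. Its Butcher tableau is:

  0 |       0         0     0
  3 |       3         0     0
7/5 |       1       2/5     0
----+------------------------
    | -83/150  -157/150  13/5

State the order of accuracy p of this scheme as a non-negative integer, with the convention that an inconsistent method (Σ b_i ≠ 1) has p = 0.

2

b = (-83/150, -157/150, 13/5)
c = (0, 3, 7/5)
Ac = (0, 0, 6/5)
Σ b_i: (-83/150)·1 + (-157/150)·1 + 13/5·1 = 1 ✓
b·c: (-157/150)·3 + 13/5·7/5 = 1/2 ✓
b·c²: (-157/150)·9 + 13/5·49/25 = -1081/250 ≠ 1/3 ⇒ order 2.
b·Ac: 13/5·6/5 = 78/25 ≠ 1/6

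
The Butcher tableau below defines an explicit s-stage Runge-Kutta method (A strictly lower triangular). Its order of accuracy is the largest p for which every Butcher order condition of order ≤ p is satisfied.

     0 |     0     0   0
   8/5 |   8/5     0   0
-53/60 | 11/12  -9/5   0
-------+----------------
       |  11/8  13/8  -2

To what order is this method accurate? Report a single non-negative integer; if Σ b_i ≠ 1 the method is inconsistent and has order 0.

1

b = (11/8, 13/8, -2)
c = (0, 8/5, -53/60)
Ac = (0, 0, -72/25)
Σ b_i: 11/8·1 + 13/8·1 + (-2)·1 = 1 ✓
b·c: 13/8·8/5 + (-2)·(-53/60) = 131/30 ≠ 1/2 ⇒ order 1.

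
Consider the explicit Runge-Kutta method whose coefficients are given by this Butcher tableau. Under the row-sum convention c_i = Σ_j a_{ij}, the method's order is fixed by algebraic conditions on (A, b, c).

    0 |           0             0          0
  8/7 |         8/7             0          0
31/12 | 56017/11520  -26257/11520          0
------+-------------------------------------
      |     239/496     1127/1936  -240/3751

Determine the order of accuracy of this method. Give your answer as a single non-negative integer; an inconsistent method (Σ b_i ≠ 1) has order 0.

3

b = (239/496, 1127/1936, -240/3751)
c = (0, 8/7, 31/12)
Ac = (0, 0, -3751/1440)
Σ b_i: 239/496·1 + 1127/1936·1 + (-240/3751)·1 = 1 ✓
b·c: 1127/1936·8/7 + (-240/3751)·31/12 = 1/2 ✓
b·c²: 1127/1936·64/49 + (-240/3751)·961/144 = 1/3 ✓
b·Ac: (-240/3751)·(-3751/1440) = 1/6 ✓; 3 stages ⇒ order 3.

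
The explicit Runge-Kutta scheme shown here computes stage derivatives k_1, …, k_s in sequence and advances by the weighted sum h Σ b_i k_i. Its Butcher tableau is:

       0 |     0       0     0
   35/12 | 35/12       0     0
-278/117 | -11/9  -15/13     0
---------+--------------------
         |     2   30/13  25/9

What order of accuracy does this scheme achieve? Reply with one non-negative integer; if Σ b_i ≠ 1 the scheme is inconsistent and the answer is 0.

0

b = (2, 30/13, 25/9)
c = (0, 35/12, -278/117)
Ac = (0, 0, -175/52)
Σ b_i: 2·1 + 30/13·1 + 25/9·1 = 829/117 ≠ 1 ⇒ order 0.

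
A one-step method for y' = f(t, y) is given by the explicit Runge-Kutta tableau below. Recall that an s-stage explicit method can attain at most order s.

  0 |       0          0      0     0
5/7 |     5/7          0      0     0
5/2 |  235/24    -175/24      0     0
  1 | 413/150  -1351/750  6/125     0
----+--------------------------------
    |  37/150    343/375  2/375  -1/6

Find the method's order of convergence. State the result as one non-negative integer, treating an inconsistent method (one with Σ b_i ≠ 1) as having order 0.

b = (37/150, 343/375, 2/375, -1/6)
c = (0, 5/7, 5/2, 1)
Ac = (0, 0, -125/24, -7/6)
Σ b_i: 37/150·1 + 343/375·1 + 2/375·1 + (-1/6)·1 = 1 ✓
b·c: 343/375·5/7 + 2/375·5/2 + (-1/6)·1 = 1/2 ✓
b·c²: 343/375·25/49 + 2/375·25/4 + (-1/6)·1 = 1/3 ✓
b·Ac: 2/375·(-125/24) + (-1/6)·(-7/6) = 1/6 ✓
b·c³: 343/375·125/343 + 2/375·125/8 + (-1/6)·1 = 1/4 ✓
b·(c∘Ac): 2/375·(-625/48) + (-1/6)·(-7/6) = 1/8 ✓
b·Ac²: 2/375·(-625/168) + (-1/6)·(-13/21) = 1/12 ✓
b·A²c: (-1/6)·(-1/4) = 1/24 ✓; 4 stages ⇒ order 4.

4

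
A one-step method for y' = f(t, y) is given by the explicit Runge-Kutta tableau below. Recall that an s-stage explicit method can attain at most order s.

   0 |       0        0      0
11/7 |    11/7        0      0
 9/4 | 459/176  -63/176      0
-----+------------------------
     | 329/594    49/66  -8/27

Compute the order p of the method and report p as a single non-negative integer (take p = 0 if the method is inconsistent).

b = (329/594, 49/66, -8/27)
c = (0, 11/7, 9/4)
Ac = (0, 0, -9/16)
Σ b_i: 329/594·1 + 49/66·1 + (-8/27)·1 = 1 ✓
b·c: 49/66·11/7 + (-8/27)·9/4 = 1/2 ✓
b·c²: 49/66·121/49 + (-8/27)·81/16 = 1/3 ✓
b·Ac: (-8/27)·(-9/16) = 1/6 ✓; 3 stages ⇒ order 3.

3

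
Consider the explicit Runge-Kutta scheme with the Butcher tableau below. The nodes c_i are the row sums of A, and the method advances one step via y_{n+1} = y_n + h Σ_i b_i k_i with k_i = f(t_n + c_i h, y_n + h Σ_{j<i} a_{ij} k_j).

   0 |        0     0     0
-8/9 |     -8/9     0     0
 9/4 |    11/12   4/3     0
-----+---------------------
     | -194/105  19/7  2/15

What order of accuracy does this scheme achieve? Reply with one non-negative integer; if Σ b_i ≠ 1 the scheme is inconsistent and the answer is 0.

b = (-194/105, 19/7, 2/15)
c = (0, -8/9, 9/4)
Ac = (0, 0, -32/27)
Σ b_i: (-194/105)·1 + 19/7·1 + 2/15·1 = 1 ✓
b·c: 19/7·(-8/9) + 2/15·9/4 = -1331/630 ≠ 1/2 ⇒ order 1.

1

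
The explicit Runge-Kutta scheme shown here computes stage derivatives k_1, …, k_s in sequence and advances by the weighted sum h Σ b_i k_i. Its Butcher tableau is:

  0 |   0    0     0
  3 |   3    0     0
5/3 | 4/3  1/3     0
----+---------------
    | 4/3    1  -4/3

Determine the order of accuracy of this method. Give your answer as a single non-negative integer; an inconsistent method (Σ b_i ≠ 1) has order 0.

b = (4/3, 1, -4/3)
c = (0, 3, 5/3)
Ac = (0, 0, 1)
Σ b_i: 4/3·1 + 1·1 + (-4/3)·1 = 1 ✓
b·c: 1·3 + (-4/3)·5/3 = 7/9 ≠ 1/2 ⇒ order 1.

1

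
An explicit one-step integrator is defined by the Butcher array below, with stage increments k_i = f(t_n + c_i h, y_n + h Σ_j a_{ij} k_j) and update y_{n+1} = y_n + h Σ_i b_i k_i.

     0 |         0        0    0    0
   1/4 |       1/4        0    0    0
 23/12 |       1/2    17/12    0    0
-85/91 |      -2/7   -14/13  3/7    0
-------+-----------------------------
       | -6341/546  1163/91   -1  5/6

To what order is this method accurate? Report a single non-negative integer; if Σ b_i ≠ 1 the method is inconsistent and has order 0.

2

b = (-6341/546, 1163/91, -1, 5/6)
c = (0, 1/4, 23/12, -85/91)
Ac = (0, 0, 17/48, 201/364)
Σ b_i: (-6341/546)·1 + 1163/91·1 + (-1)·1 + 5/6·1 = 1 ✓
b·c: 1163/91·1/4 + (-1)·23/12 + 5/6·(-85/91) = 1/2 ✓
b·c²: 1163/91·1/16 + (-1)·529/144 + 5/6·7225/8281 = -160072/74529 ≠ 1/3 ⇒ order 2.
b·Ac: (-1)·17/48 + 5/6·201/364 = 463/4368 ≠ 1/6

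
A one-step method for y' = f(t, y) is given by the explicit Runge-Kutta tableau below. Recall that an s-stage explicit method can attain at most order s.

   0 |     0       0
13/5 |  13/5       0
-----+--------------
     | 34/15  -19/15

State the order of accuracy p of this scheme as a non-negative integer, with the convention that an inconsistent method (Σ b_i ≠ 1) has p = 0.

1

b = (34/15, -19/15)
c = (0, 13/5)
Σ b_i: 34/15·1 + (-19/15)·1 = 1 ✓
b·c: (-19/15)·13/5 = -247/75 ≠ 1/2 ⇒ order 1.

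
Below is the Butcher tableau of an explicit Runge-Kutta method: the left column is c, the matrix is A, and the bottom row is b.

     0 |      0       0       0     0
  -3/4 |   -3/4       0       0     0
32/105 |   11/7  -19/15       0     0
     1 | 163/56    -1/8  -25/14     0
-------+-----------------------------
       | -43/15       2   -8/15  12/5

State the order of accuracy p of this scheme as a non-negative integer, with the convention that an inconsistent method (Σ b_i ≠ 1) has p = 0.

1

b = (-43/15, 2, -8/15, 12/5)
c = (0, -3/4, 32/105, 1)
Ac = (0, 0, 19/20, -2119/4704)
Σ b_i: (-43/15)·1 + 2·1 + (-8/15)·1 + 12/5·1 = 1 ✓
b·c: 2·(-3/4) + (-8/15)·32/105 + 12/5·1 = 2323/3150 ≠ 1/2 ⇒ order 1.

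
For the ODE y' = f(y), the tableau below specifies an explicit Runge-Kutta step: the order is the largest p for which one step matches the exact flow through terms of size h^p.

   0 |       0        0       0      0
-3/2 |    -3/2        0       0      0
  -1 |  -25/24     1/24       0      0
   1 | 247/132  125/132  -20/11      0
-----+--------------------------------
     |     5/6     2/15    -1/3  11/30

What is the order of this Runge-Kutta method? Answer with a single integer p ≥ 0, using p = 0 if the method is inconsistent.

b = (5/6, 2/15, -1/3, 11/30)
c = (0, -3/2, -1, 1)
Ac = (0, 0, -1/16, 35/88)
Σ b_i: 5/6·1 + 2/15·1 + (-1/3)·1 + 11/30·1 = 1 ✓
b·c: 2/15·(-3/2) + (-1/3)·(-1) + 11/30·1 = 1/2 ✓
b·c²: 2/15·9/4 + (-1/3)·1 + 11/30·1 = 1/3 ✓
b·Ac: (-1/3)·(-1/16) + 11/30·35/88 = 1/6 ✓
b·c³: 2/15·(-27/8) + (-1/3)·(-1) + 11/30·1 = 1/4 ✓
b·(c∘Ac): (-1/3)·1/16 + 11/30·35/88 = 1/8 ✓
b·Ac²: (-1/3)·3/32 + 11/30·5/16 = 1/12 ✓
b·A²c: 11/30·5/44 = 1/24 ✓; 4 stages ⇒ order 4.

4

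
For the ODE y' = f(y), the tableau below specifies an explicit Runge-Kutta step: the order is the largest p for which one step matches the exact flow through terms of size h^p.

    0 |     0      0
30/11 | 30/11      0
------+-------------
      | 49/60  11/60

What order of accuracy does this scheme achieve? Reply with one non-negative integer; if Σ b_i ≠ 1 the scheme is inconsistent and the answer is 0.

2

b = (49/60, 11/60)
c = (0, 30/11)
Σ b_i: 49/60·1 + 11/60·1 = 1 ✓
b·c: 11/60·30/11 = 1/2 ✓; 2 stages ⇒ order 2.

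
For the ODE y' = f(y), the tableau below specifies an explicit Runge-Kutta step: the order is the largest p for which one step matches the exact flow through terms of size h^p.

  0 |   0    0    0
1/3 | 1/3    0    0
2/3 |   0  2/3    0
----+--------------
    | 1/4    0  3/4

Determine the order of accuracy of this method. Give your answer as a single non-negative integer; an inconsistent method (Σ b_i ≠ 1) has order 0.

3

b = (1/4, 0, 3/4)
c = (0, 1/3, 2/3)
Ac = (0, 0, 2/9)
Σ b_i: 1/4·1 + 3/4·1 = 1 ✓
b·c: 3/4·2/3 = 1/2 ✓
b·c²: 3/4·4/9 = 1/3 ✓
b·Ac: 3/4·2/9 = 1/6 ✓; 3 stages ⇒ order 3.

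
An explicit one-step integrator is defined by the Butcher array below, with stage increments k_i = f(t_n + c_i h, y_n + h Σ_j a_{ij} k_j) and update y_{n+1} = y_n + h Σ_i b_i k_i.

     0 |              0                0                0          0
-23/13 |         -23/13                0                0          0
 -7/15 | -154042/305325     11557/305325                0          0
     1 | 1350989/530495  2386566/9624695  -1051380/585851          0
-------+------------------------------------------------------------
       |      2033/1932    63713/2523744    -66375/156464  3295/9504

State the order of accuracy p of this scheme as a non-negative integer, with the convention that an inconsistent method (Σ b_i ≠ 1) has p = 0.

4

b = (2033/1932, 63713/2523744, -66375/156464, 3295/9504)
c = (0, -23/13, -7/15, 1)
Ac = (0, 0, -889/13275, 1314/3295)
Σ b_i: 2033/1932·1 + 63713/2523744·1 + (-66375/156464)·1 + 3295/9504·1 = 1 ✓
b·c: 63713/2523744·(-23/13) + (-66375/156464)·(-7/15) + 3295/9504·1 = 1/2 ✓
b·c²: 63713/2523744·529/169 + (-66375/156464)·49/225 + 3295/9504·1 = 1/3 ✓
b·Ac: (-66375/156464)·(-889/13275) + 3295/9504·1314/3295 = 1/6 ✓
b·c³: 63713/2523744·(-12167/2197) + (-66375/156464)·(-343/3375) + 3295/9504·1 = 1/4 ✓
b·(c∘Ac): (-66375/156464)·6223/199125 + 3295/9504·1314/3295 = 1/8 ✓
b·Ac²: (-66375/156464)·20447/172575 + 3295/9504·16506/42835 = 1/12 ✓
b·A²c: 3295/9504·396/3295 = 1/24 ✓; 4 stages ⇒ order 4.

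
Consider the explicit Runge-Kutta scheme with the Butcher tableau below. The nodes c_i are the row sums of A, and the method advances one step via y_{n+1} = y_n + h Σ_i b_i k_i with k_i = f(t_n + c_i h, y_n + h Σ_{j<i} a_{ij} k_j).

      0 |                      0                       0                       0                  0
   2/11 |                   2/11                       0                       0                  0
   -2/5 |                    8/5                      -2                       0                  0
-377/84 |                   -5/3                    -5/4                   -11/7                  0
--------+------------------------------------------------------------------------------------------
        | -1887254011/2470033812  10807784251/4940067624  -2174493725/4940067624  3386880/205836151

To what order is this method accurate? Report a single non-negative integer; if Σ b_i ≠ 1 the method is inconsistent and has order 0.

3

b = (-1887254011/2470033812, 10807784251/4940067624, -2174493725/4940067624, 3386880/205836151)
c = (0, 2/11, -2/5, -377/84)
Ac = (0, 0, -4/11, 309/770)
Σ b_i: (-1887254011/2470033812)·1 + 10807784251/4940067624·1 + (-2174493725/4940067624)·1 + 3386880/205836151·1 = 1 ✓
b·c: 10807784251/4940067624·2/11 + (-2174493725/4940067624)·(-2/5) + 3386880/205836151·(-377/84) = 1/2 ✓
b·c²: 10807784251/4940067624·4/121 + (-2174493725/4940067624)·4/25 + 3386880/205836151·142129/7056 = 1/3 ✓
b·Ac: (-2174493725/4940067624)·(-4/11) + 3386880/205836151·309/770 = 1/6 ✓
b·c³: 10807784251/4940067624·8/1331 + (-2174493725/4940067624)·(-8/125) + 3386880/205836151·(-53582633/592704) = -114607239514/79246918135 ≠ 1/4 ⇒ order 3.
b·(c∘Ac): (-2174493725/4940067624)·8/55 + 3386880/205836151·(-38831/21560) = -636198649/6792592983 ≠ 1/8
b·Ac²: (-2174493725/4940067624)·(-8/121) + 3386880/205836151·(-6199/21175) = 824806739/33962964915 ≠ 1/12
b·A²c: 3386880/205836151·4/7 = 1935360/205836151 ≠ 1/24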